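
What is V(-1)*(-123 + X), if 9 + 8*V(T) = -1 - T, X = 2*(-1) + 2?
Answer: 1107/8 ≈ 138.38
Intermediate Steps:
X = 0 (X = -2 + 2 = 0)
V(T) = -5/4 - T/8 (V(T) = -9/8 + (-1 - T)/8 = -9/8 + (-⅛ - T/8) = -5/4 - T/8)
V(-1)*(-123 + X) = (-5/4 - ⅛*(-1))*(-123 + 0) = (-5/4 + ⅛)*(-123) = -9/8*(-123) = 1107/8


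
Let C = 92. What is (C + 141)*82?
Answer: 19106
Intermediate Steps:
(C + 141)*82 = (92 + 141)*82 = 233*82 = 19106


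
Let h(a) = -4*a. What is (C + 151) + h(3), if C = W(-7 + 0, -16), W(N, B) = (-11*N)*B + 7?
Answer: -1086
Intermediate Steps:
W(N, B) = 7 - 11*B*N (W(N, B) = -11*B*N + 7 = 7 - 11*B*N)
C = -1225 (C = 7 - 11*(-16)*(-7 + 0) = 7 - 11*(-16)*(-7) = 7 - 1232 = -1225)
(C + 151) + h(3) = (-1225 + 151) - 4*3 = -1074 - 12 = -1086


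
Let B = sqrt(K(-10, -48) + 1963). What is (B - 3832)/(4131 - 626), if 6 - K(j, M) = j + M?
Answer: -3832/3505 + sqrt(2027)/3505 ≈ -1.0805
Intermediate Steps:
K(j, M) = 6 - M - j (K(j, M) = 6 - (j + M) = 6 - (M + j) = 6 + (-M - j) = 6 - M - j)
B = sqrt(2027) (B = sqrt((6 - 1*(-48) - 1*(-10)) + 1963) = sqrt((6 + 48 + 10) + 1963) = sqrt(64 + 1963) = sqrt(2027) ≈ 45.022)
(B - 3832)/(4131 - 626) = (sqrt(2027) - 3832)/(4131 - 626) = (-3832 + sqrt(2027))/3505 = (-3832 + sqrt(2027))*(1/3505) = -3832/3505 + sqrt(2027)/3505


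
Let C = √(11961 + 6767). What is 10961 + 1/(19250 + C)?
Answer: 2030765152071/185271886 - √4682/185271886 ≈ 10961.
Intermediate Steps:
C = 2*√4682 (C = √18728 = 2*√4682 ≈ 136.85)
10961 + 1/(19250 + C) = 10961 + 1/(19250 + 2*√4682)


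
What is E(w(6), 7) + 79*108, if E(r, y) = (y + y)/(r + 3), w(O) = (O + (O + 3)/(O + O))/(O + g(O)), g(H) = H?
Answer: 486548/57 ≈ 8535.9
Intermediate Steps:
w(O) = (O + (3 + O)/(2*O))/(2*O) (w(O) = (O + (O + 3)/(O + O))/(O + O) = (O + (3 + O)/((2*O)))/((2*O)) = (O + (3 + O)*(1/(2*O)))*(1/(2*O)) = (O + (3 + O)/(2*O))*(1/(2*O)) = (O + (3 + O)/(2*O))/(2*O))
E(r, y) = 2*y/(3 + r) (E(r, y) = (2*y)/(3 + r) = 2*y/(3 + r))
E(w(6), 7) + 79*108 = 2*7/(3 + (¼)*(3 + 6 + 2*6²)/6²) + 79*108 = 2*7/(3 + (¼)*(1/36)*(3 + 6 + 2*36)) + 8532 = 2*7/(3 + (¼)*(1/36)*(3 + 6 + 72)) + 8532 = 2*7/(3 + (¼)*(1/36)*81) + 8532 = 2*7/(3 + 9/16) + 8532 = 2*7/(57/16) + 8532 = 2*7*(16/57) + 8532 = 224/57 + 8532 = 486548/57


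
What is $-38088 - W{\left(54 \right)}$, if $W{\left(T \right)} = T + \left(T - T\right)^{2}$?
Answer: $-38142$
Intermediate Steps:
$W{\left(T \right)} = T$ ($W{\left(T \right)} = T + 0^{2} = T + 0 = T$)
$-38088 - W{\left(54 \right)} = -38088 - 54 = -38142$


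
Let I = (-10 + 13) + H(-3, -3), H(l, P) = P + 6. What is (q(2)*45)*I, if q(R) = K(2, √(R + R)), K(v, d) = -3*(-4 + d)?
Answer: 1620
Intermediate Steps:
H(l, P) = 6 + P
K(v, d) = 12 - 3*d
q(R) = 12 - 3*√2*√R (q(R) = 12 - 3*√(R + R) = 12 - 3*√2*√R)
I = 6 (I = (-10 + 13) + (6 - 3) = 3 + 3 = 6)
(q(2)*45)*I = ((12 - 3*√2*√2)*45)*6 = ((12 - 6)*45)*6 = (6*45)*6 = 270*6 = 1620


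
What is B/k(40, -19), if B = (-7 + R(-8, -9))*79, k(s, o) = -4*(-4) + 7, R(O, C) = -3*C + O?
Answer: 948/23 ≈ 41.217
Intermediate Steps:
R(O, C) = O - 3*C
k(s, o) = 23 (k(s, o) = 16 + 7 = 23)
B = 948 (B = (-7 + (-8 - 3*(-9)))*79 = (-7 + (-8 + 27))*79 = (-7 + 19)*79 = 12*79 = 948)
B/k(40, -19) = 948/23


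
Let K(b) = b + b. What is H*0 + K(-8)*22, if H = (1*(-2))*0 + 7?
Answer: -352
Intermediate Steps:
K(b) = 2*b
H = 7 (H = -2*0 + 7 = 0 + 7 = 7)
H*0 + K(-8)*22 = 7*0 + (2*(-8))*22 = 0 - 16*22 = 0 - 352 = -352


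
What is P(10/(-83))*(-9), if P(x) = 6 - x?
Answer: -4572/83 ≈ -55.084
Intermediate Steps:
P(10/(-83))*(-9) = (6 - 10/(-83))*(-9) = (6 - 10*(-1)/83)*(-9) = (6 - 1*(-10/83))*(-9) = (6 + 10/83)*(-9) = (508/83)*(-9) = -4572/83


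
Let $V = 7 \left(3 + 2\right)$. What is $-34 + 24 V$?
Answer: $806$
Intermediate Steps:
$V = 35$ ($V = 7 \cdot 5 = 35$)
$-34 + 24 V = -34 + 24 \cdot 35 = -34 + 840 = 806$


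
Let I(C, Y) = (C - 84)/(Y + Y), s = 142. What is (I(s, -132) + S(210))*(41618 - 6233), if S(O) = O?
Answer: 326615345/44 ≈ 7.4231e+6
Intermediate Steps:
I(C, Y) = (-84 + C)/(2*Y) (I(C, Y) = (-84 + C)/((2*Y)) = (-84 + C)*(1/(2*Y)) = (-84 + C)/(2*Y))
(I(s, -132) + S(210))*(41618 - 6233) = ((½)*(-84 + 142)/(-132) + 210)*(41618 - 6233) = ((½)*(-1/132)*58 + 210)*35385 = (-29/132 + 210)*35385 = (27691/132)*35385 = 326615345/44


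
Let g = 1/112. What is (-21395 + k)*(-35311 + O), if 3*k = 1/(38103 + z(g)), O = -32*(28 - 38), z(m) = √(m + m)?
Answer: 5533275934547606649/7391178373 + 6362*√14/22173535119 ≈ 7.4863e+8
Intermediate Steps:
g = 1/112 ≈ 0.0089286
z(m) = √2*√m (z(m) = √(2*m) = √2*√m)
O = 320 (O = -32*(-10) = 320)
k = 1/(3*(38103 + √14/28)) (k = 1/(3*(38103 + √2*√(1/112))) = 1/(3*(38103 + √2*(√7/28))) = 1/(3*(38103 + √14/28)) ≈ 8.7482e-6)
(-21395 + k)*(-35311 + O) = (-21395 + (711256/81302962103 - 2*√14/243908886309))*(-35311 + 320) = (-1739476873482429/81302962103 - 2*√14/243908886309)*(-34991) = 5533275934547606649/7391178373 + 6362*√14/22173535119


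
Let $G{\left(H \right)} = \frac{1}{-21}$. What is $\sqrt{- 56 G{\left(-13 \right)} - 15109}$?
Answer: $\frac{i \sqrt{135957}}{3} \approx 122.91 i$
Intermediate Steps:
$G{\left(H \right)} = - \frac{1}{21}$
$\sqrt{- 56 G{\left(-13 \right)} - 15109} = \sqrt{\left(-56\right) \left(- \frac{1}{21}\right) - 15109} = \sqrt{\frac{8}{3} - 15109} = \sqrt{- \frac{45319}{3}} = \frac{i \sqrt{135957}}{3}$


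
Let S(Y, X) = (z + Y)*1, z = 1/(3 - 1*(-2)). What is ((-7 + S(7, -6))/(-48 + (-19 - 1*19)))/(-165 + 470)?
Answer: -1/131150 ≈ -7.6249e-6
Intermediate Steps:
z = ⅕ (z = 1/(3 + 2) = 1/5 = ⅕ ≈ 0.20000)
S(Y, X) = ⅕ + Y (S(Y, X) = (⅕ + Y)*1 = ⅕ + Y)
((-7 + S(7, -6))/(-48 + (-19 - 1*19)))/(-165 + 470) = ((-7 + (⅕ + 7))/(-48 + (-19 - 1*19)))/(-165 + 470) = ((-7 + 36/5)/(-48 + (-19 - 19)))/305 = (1/(5*(-48 - 38)))/305 = ((⅕)/(-86))/305 = ((⅕)*(-1/86))/305 = (1/305)*(-1/430) = -1/131150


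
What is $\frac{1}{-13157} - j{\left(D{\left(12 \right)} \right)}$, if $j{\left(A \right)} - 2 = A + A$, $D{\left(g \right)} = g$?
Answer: $- \frac{342083}{13157} \approx -26.0$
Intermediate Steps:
$j{\left(A \right)} = 2 + 2 A$ ($j{\left(A \right)} = 2 + \left(A + A\right) = 2 + 2 A$)
$\frac{1}{-13157} - j{\left(D{\left(12 \right)} \right)} = \frac{1}{-13157} - \left(2 + 2 \cdot 12\right) = - \frac{1}{13157} - \left(2 + 24\right) = - \frac{1}{13157} - 26 = - \frac{342083}{13157}$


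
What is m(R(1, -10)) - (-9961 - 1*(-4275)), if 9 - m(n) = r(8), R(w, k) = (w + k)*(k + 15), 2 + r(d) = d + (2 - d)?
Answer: 5695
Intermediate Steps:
r(d) = 0 (r(d) = -2 + (d + (2 - d)) = -2 + 2 = 0)
R(w, k) = (15 + k)*(k + w) (R(w, k) = (k + w)*(15 + k) = (15 + k)*(k + w))
m(n) = 9 (m(n) = 9 - 1*0 = 9 + 0 = 9)
m(R(1, -10)) - (-9961 - 1*(-4275)) = 9 - (-9961 - 1*(-4275)) = 9 - (-9961 + 4275) = 9 - 1*(-5686) = 9 + 5686 = 5695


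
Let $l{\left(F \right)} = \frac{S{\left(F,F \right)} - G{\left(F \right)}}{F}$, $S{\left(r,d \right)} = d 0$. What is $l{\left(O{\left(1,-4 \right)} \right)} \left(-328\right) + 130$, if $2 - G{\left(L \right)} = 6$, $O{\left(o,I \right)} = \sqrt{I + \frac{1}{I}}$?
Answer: $130 + \frac{2624 i \sqrt{17}}{17} \approx 130.0 + 636.41 i$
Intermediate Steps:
$G{\left(L \right)} = -4$ ($G{\left(L \right)} = 2 - 6 = -4$)
$S{\left(r,d \right)} = 0$
$l{\left(F \right)} = \frac{4}{F}$ ($l{\left(F \right)} = \frac{0 - -4}{F} = \frac{0 + 4}{F} = \frac{4}{F}$)
$l{\left(O{\left(1,-4 \right)} \right)} \left(-328\right) + 130 = \frac{4}{\sqrt{-4 + \frac{1}{-4}}} \left(-328\right) + 130 = \frac{4}{\sqrt{-4 - \frac{1}{4}}} \left(-328\right) + 130 = \frac{4}{\sqrt{- \frac{17}{4}}} \left(-328\right) + 130 = \frac{4}{\frac{1}{2} i \sqrt{17}} \left(-328\right) + 130 = 4 \left(- \frac{2 i \sqrt{17}}{17}\right) \left(-328\right) + 130 = - \frac{8 i \sqrt{17}}{17} \left(-328\right) + 130 = \frac{2624 i \sqrt{17}}{17} + 130 = 130 + \frac{2624 i \sqrt{17}}{17}$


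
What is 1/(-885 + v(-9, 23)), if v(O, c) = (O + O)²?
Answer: -1/561 ≈ -0.0017825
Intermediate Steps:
v(O, c) = 4*O² (v(O, c) = (2*O)² = 4*O²)
1/(-885 + v(-9, 23)) = 1/(-885 + 4*(-9)²) = 1/(-885 + 4*81) = 1/(-885 + 324) = 1/(-561) = -1/561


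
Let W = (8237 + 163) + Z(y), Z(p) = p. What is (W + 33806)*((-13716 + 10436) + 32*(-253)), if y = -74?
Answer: -479293632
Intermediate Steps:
W = 8326 (W = (8237 + 163) - 74 = 8400 - 74 = 8326)
(W + 33806)*((-13716 + 10436) + 32*(-253)) = (8326 + 33806)*((-13716 + 10436) + 32*(-253)) = 42132*(-3280 - 8096) = 42132*(-11376) = -479293632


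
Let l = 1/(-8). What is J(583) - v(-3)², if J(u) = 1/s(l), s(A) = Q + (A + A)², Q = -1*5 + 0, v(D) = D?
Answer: -727/79 ≈ -9.2025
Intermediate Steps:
Q = -5 (Q = -5 + 0 = -5)
l = -⅛ ≈ -0.12500
s(A) = -5 + 4*A² (s(A) = -5 + (A + A)² = -5 + (2*A)² = -5 + 4*A²)
J(u) = -16/79 (J(u) = 1/(-5 + 4*(-⅛)²) = 1/(-5 + 4*(1/64)) = 1/(-5 + 1/16) = 1/(-79/16) = -16/79)
J(583) - v(-3)² = -16/79 - 1*(-3)² = -16/79 - 1*9 = -16/79 - 9 = -727/79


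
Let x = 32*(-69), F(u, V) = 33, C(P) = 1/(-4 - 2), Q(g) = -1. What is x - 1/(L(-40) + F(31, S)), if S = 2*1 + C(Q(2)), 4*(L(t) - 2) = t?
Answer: -55201/25 ≈ -2208.0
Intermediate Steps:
C(P) = -⅙ (C(P) = 1/(-6) = -⅙)
L(t) = 2 + t/4
S = 11/6 (S = 2*1 - ⅙ = 2 - ⅙ = 11/6 ≈ 1.8333)
x = -2208
x - 1/(L(-40) + F(31, S)) = -2208 - 1/((2 + (¼)*(-40)) + 33) = -2208 - 1/((2 - 10) + 33) = -2208 - 1/(-8 + 33) = -2208 - 1/25 = -55201/25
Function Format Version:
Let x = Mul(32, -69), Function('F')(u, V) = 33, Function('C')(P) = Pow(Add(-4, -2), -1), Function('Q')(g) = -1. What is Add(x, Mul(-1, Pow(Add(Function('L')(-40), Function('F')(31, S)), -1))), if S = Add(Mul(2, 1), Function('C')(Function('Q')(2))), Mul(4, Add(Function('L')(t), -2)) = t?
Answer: Rational(-55201, 25) ≈ -2208.0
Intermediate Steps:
Function('C')(P) = Rational(-1, 6) (Function('C')(P) = Pow(-6, -1) = Rational(-1, 6))
Function('L')(t) = Add(2, Mul(Rational(1, 4), t))
S = Rational(11, 6) (S = Add(Mul(2, 1), Rational(-1, 6)) = Add(2, Rational(-1, 6)) = Rational(11, 6) ≈ 1.8333)
x = -2208
Add(x, Mul(-1, Pow(Add(Function('L')(-40), Function('F')(31, S)), -1))) = Add(-2208, Mul(-1, Pow(Add(Add(2, Mul(Rational(1, 4), -40)), 33), -1))) = Add(-2208, Mul(-1, Pow(Add(Add(2, -10), 33), -1))) = Add(-2208, Mul(-1, Pow(Add(-8, 33), -1))) = Add(-2208, Mul(-1, Pow(25, -1))) = Add(-2208, Mul(-1, Rational(1, 25))) = Add(-2208, Rational(-1, 25)) = Rational(-55201, 25)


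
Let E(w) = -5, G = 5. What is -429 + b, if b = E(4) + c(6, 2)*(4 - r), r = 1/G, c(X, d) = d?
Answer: -2132/5 ≈ -426.40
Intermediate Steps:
r = 1/5 ≈ 0.20000
b = 13/5 (b = -5 + 2*(4 - 1*1/5) = -5 + 2*(4 - 1/5) = -5 + 2*(19/5) = -5 + 38/5 = 13/5 ≈ 2.6000)
-429 + b = -429 + 13/5 = -2132/5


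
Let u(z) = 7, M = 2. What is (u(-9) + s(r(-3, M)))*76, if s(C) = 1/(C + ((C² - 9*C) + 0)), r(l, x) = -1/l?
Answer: 11552/23 ≈ 502.26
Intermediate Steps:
s(C) = 1/(C² - 8*C) (s(C) = 1/(C + (C² - 9*C)) = 1/(C² - 8*C))
(u(-9) + s(r(-3, M)))*76 = (7 + 1/(((-1/(-3)))*(-8 - 1/(-3))))*76 = (7 + 1/(((-1*(-⅓)))*(-8 - 1*(-⅓))))*76 = (7 + 1/((⅓)*(-8 + ⅓)))*76 = (7 + 3/(-23/3))*76 = (7 + 3*(-3/23))*76 = (7 - 9/23)*76 = (152/23)*76 = 11552/23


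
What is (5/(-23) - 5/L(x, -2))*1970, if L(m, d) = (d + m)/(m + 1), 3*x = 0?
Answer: 103425/23 ≈ 4496.7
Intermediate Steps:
x = 0 (x = (⅓)*0 = 0)
L(m, d) = (d + m)/(1 + m)
(5/(-23) - 5/L(x, -2))*1970 = (5/(-23) - 5*(1 + 0)/(-2 + 0))*1970 = (5*(-1/23) - 5/(-2/1))*1970 = (-5/23 - 5/(1*(-2)))*1970 = (-5/23 - 5/(-2))*1970 = (-5/23 - 5*(-½))*1970 = (-5/23 + 5/2)*1970 = (105/46)*1970 = 103425/23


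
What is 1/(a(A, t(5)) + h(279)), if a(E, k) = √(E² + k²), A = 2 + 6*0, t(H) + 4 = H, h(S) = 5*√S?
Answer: 1/(√5 + 15*√31) ≈ 0.011661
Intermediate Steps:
t(H) = -4 + H
A = 2 (A = 2 + 0 = 2)
1/(a(A, t(5)) + h(279)) = 1/(√(2² + (-4 + 5)²) + 5*√279) = 1/(√(4 + 1²) + 5*(3*√31)) = 1/(√(4 + 1) + 15*√31) = 1/(√5 + 15*√31)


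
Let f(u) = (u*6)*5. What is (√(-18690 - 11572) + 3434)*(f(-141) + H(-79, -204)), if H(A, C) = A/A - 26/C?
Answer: -43565845/3 - 431345*I*√30262/102 ≈ -1.4522e+7 - 7.3565e+5*I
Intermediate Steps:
f(u) = 30*u (f(u) = (6*u)*5 = 30*u)
H(A, C) = 1 - 26/C
(√(-18690 - 11572) + 3434)*(f(-141) + H(-79, -204)) = (√(-18690 - 11572) + 3434)*(30*(-141) + (-26 - 204)/(-204)) = (√(-30262) + 3434)*(-4230 - 1/204*(-230)) = (I*√30262 + 3434)*(-4230 + 115/102) = (3434 + I*√30262)*(-431345/102) = -43565845/3 - 431345*I*√30262/102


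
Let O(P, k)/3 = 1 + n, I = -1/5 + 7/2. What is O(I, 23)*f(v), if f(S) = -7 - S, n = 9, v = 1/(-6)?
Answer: -205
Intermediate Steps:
v = -⅙ ≈ -0.16667
I = 33/10 (I = -1*⅕ + 7*(½) = -⅕ + 7/2 = 33/10 ≈ 3.3000)
O(P, k) = 30 (O(P, k) = 3*(1 + 9) = 3*10 = 30)
O(I, 23)*f(v) = 30*(-7 - 1*(-⅙)) = 30*(-7 + ⅙) = 30*(-41/6) = -205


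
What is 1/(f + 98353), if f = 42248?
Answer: 1/140601 ≈ 7.1123e-6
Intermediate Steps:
1/(f + 98353) = 1/(42248 + 98353) = 1/140601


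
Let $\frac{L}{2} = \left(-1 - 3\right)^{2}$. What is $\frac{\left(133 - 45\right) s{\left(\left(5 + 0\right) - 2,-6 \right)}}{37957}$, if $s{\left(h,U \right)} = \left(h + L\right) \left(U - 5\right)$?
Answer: $- \frac{33880}{37957} \approx -0.89259$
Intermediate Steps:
$L = 32$ ($L = 2 \left(-1 - 3\right)^{2} = 2 \left(-4\right)^{2} = 2 \cdot 16 = 32$)
$s{\left(h,U \right)} = \left(-5 + U\right) \left(32 + h\right)$ ($s{\left(h,U \right)} = \left(h + 32\right) \left(U - 5\right) = \left(32 + h\right) \left(-5 + U\right) = \left(-5 + U\right) \left(32 + h\right)$)
$\frac{\left(133 - 45\right) s{\left(\left(5 + 0\right) - 2,-6 \right)}}{37957} = \frac{\left(133 - 45\right) \left(-160 - 5 \left(\left(5 + 0\right) - 2\right) + 32 \left(-6\right) - 6 \left(\left(5 + 0\right) - 2\right)\right)}{37957} = 88 \left(-160 - 5 \left(5 - 2\right) - 192 - 6 \left(5 - 2\right)\right) \frac{1}{37957} = 88 \left(-160 - 15 - 192 - 18\right) \frac{1}{37957} = 88 \left(-385\right) \frac{1}{37957} = \left(-33880\right) \frac{1}{37957} = - \frac{33880}{37957}$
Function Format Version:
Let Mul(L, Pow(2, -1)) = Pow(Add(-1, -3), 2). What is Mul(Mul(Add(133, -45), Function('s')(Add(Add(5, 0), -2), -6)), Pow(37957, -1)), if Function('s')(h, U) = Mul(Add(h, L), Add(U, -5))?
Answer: Rational(-33880, 37957) ≈ -0.89259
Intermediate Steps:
L = 32 (L = Mul(2, Pow(Add(-1, -3), 2)) = Mul(2, Pow(-4, 2)) = Mul(2, 16) = 32)
Function('s')(h, U) = Mul(Add(-5, U), Add(32, h)) (Function('s')(h, U) = Mul(Add(h, 32), Add(U, -5)) = Mul(Add(32, h), Add(-5, U)) = Mul(Add(-5, U), Add(32, h)))
Mul(Mul(Add(133, -45), Function('s')(Add(Add(5, 0), -2), -6)), Pow(37957, -1)) = Mul(Mul(Add(133, -45), Add(-160, Mul(-5, Add(Add(5, 0), -2)), Mul(32, -6), Mul(-6, Add(Add(5, 0), -2)))), Pow(37957, -1)) = Mul(Mul(88, Add(-160, Mul(-5, Add(5, -2)), -192, Mul(-6, Add(5, -2)))), Rational(1, 37957)) = Mul(Mul(88, Add(-160, Mul(-5, 3), -192, Mul(-6, 3))), Rational(1, 37957)) = Mul(Mul(88, Add(-160, -15, -192, -18)), Rational(1, 37957)) = Mul(Mul(88, -385), Rational(1, 37957)) = Mul(-33880, Rational(1, 37957)) = Rational(-33880, 37957)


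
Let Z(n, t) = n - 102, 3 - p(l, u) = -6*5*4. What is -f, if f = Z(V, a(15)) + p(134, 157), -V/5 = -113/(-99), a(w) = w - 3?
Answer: -1514/99 ≈ -15.293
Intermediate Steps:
p(l, u) = 123 (p(l, u) = 3 - (-6*5)*4 = 3 - (-30)*4 = 3 - 1*(-120) = 3 + 120 = 123)
a(w) = -3 + w
V = -565/99 (V = -(-565)/(-99) = -(-565)*(-1)/99 = -5*113/99 = -565/99 ≈ -5.7071)
Z(n, t) = -102 + n
f = 1514/99 (f = (-102 - 565/99) + 123 = -10663/99 + 123 = 1514/99 ≈ 15.293)
-f = -1*1514/99 = -1514/99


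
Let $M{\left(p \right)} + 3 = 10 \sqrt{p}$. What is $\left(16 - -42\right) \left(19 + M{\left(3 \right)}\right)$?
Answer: $928 + 580 \sqrt{3} \approx 1932.6$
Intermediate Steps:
$M{\left(p \right)} = -3 + 10 \sqrt{p}$
$\left(16 - -42\right) \left(19 + M{\left(3 \right)}\right) = \left(16 - -42\right) \left(19 - \left(3 - 10 \sqrt{3}\right)\right) = \left(16 + 42\right) \left(16 + 10 \sqrt{3}\right) = 58 \left(16 + 10 \sqrt{3}\right) = 928 + 580 \sqrt{3}$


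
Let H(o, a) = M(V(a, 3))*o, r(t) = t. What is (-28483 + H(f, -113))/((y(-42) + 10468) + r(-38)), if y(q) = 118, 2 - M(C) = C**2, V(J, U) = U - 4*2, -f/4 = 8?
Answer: -3083/1172 ≈ -2.6305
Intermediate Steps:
f = -32 (f = -4*8 = -32)
V(J, U) = -8 + U (V(J, U) = U - 8 = -8 + U)
M(C) = 2 - C**2
H(o, a) = -23*o (H(o, a) = (2 - (-8 + 3)**2)*o = (2 - 1*(-5)**2)*o = (2 - 1*25)*o = (2 - 25)*o = -23*o)
(-28483 + H(f, -113))/((y(-42) + 10468) + r(-38)) = (-28483 - 23*(-32))/((118 + 10468) - 38) = (-28483 + 736)/(10586 - 38) = -27747/10548 = -27747*1/10548 = -3083/1172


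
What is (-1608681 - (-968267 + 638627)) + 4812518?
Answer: 3533477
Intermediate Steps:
(-1608681 - (-968267 + 638627)) + 4812518 = (-1608681 - 1*(-329640)) + 4812518 = (-1608681 + 329640) + 4812518 = -1279041 + 4812518 = 3533477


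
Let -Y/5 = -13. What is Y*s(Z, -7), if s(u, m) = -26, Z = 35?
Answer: -1690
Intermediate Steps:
Y = 65 (Y = -5*(-13) = 65)
Y*s(Z, -7) = 65*(-26) = -1690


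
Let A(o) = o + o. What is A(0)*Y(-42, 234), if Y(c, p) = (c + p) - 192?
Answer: 0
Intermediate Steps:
Y(c, p) = -192 + c + p
A(o) = 2*o
A(0)*Y(-42, 234) = (2*0)*(-192 - 42 + 234) = 0*0 = 0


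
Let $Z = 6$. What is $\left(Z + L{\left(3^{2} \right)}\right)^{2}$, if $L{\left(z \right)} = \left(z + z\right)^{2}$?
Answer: $108900$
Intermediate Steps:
$L{\left(z \right)} = 4 z^{2}$ ($L{\left(z \right)} = \left(2 z\right)^{2} = 4 z^{2}$)
$\left(Z + L{\left(3^{2} \right)}\right)^{2} = \left(6 + 4 \left(3^{2}\right)^{2}\right)^{2} = \left(6 + 4 \cdot 9^{2}\right)^{2} = \left(6 + 4 \cdot 81\right)^{2} = \left(6 + 324\right)^{2} = 330^{2} = 108900$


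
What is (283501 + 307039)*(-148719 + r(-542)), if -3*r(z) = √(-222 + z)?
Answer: -87824518260 - 1181080*I*√191/3 ≈ -8.7825e+10 - 5.441e+6*I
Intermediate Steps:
r(z) = -√(-222 + z)/3
(283501 + 307039)*(-148719 + r(-542)) = (283501 + 307039)*(-148719 - √(-222 - 542)/3) = 590540*(-148719 - 2*I*√191/3) = -87824518260 - 1181080*I*√191/3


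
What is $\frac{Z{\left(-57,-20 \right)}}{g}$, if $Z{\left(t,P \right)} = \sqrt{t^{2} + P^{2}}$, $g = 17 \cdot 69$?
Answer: $\frac{\sqrt{3649}}{1173} \approx 0.051498$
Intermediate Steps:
$g = 1173$
$Z{\left(t,P \right)} = \sqrt{P^{2} + t^{2}}$
$\frac{Z{\left(-57,-20 \right)}}{g} = \frac{\sqrt{\left(-20\right)^{2} + \left(-57\right)^{2}}}{1173} = \sqrt{400 + 3249} \cdot \frac{1}{1173} = \sqrt{3649} \cdot \frac{1}{1173} = \frac{\sqrt{3649}}{1173}$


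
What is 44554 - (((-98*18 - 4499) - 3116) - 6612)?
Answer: 60545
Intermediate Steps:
44554 - (((-98*18 - 4499) - 3116) - 6612) = 44554 - (((-1764 - 4499) - 3116) - 6612) = 44554 - ((-6263 - 3116) - 6612) = 44554 - (-9379 - 6612) = 44554 - 1*(-15991) = 44554 + 15991 = 60545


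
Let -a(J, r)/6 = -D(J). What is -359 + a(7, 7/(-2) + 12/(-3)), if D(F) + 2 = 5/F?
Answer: -2567/7 ≈ -366.71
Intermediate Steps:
D(F) = -2 + 5/F
a(J, r) = -12 + 30/J (a(J, r) = -(-6)*(-2 + 5/J) = -6*(2 - 5/J) = -12 + 30/J)
-359 + a(7, 7/(-2) + 12/(-3)) = -359 + (-12 + 30/7) = -359 - 54/7 = -2567/7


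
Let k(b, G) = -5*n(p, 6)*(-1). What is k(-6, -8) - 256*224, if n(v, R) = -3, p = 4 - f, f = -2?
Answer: -57359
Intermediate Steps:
p = 6 (p = 4 - 1*(-2) = 4 + 2 = 6)
k(b, G) = -15 (k(b, G) = -5*(-3)*(-1) = 15*(-1) = -15)
k(-6, -8) - 256*224 = -15 - 256*224 = -15 - 57344 = -57359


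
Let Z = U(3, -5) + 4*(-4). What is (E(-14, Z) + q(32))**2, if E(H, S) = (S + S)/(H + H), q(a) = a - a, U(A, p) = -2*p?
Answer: 9/49 ≈ 0.18367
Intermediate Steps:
q(a) = 0
Z = -6 (Z = -2*(-5) + 4*(-4) = 10 - 16 = -6)
E(H, S) = S/H (E(H, S) = (2*S)/((2*H)) = (2*S)*(1/(2*H)) = S/H)
(E(-14, Z) + q(32))**2 = (-6/(-14) + 0)**2 = (-6*(-1/14) + 0)**2 = (3/7 + 0)**2 = (3/7)**2 = 9/49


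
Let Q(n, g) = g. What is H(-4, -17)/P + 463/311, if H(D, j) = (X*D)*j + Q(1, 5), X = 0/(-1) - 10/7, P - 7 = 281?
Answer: 244271/208992 ≈ 1.1688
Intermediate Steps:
P = 288 (P = 7 + 281 = 288)
X = -10/7 (X = 0*(-1) - 10*⅐ = 0 - 10/7 = -10/7 ≈ -1.4286)
H(D, j) = 5 - 10*D*j/7 (H(D, j) = (-10*D/7)*j + 5 = -10*D*j/7 + 5 = 5 - 10*D*j/7)
H(-4, -17)/P + 463/311 = (5 - 10/7*(-4)*(-17))/288 + 463/311 = (5 - 680/7)*(1/288) + 463*(1/311) = -645/7*1/288 + 463/311 = -215/672 + 463/311 = 244271/208992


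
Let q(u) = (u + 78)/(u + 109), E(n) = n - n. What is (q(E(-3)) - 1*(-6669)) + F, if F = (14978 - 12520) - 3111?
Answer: 655822/109 ≈ 6016.7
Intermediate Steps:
E(n) = 0
q(u) = (78 + u)/(109 + u)
F = -653 (F = 2458 - 3111 = -653)
(q(E(-3)) - 1*(-6669)) + F = ((78 + 0)/(109 + 0) - 1*(-6669)) - 653 = (78/109 + 6669) - 653 = 726999/109 - 653 = 655822/109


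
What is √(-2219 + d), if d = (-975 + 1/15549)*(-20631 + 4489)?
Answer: √3804570364337673/15549 ≈ 3966.9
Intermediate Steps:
d = 244717142908/15549 (d = (-975 + 1/15549)*(-16142) = -15160274/15549*(-16142) = 244717142908/15549 ≈ 1.5738e+7)
√(-2219 + d) = √(-2219 + 244717142908/15549) = √(244682639677/15549) = √3804570364337673/15549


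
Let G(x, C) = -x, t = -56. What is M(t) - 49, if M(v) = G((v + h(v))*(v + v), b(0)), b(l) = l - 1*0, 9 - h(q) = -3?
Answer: -4977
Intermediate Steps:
h(q) = 12 (h(q) = 9 - 1*(-3) = 9 + 3 = 12)
b(l) = l (b(l) = l + 0 = l)
M(v) = -2*v*(12 + v) (M(v) = -(v + 12)*(v + v) = -(12 + v)*2*v = -2*v*(12 + v))
M(t) - 49 = -2*(-56)*(12 - 56) - 49 = -2*(-56)*(-44) - 49 = -4928 - 49 = -4977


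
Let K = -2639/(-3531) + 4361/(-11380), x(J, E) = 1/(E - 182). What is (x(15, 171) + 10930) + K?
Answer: 439208765549/40182780 ≈ 10930.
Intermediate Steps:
x(J, E) = 1/(-182 + E)
K = 14633129/40182780 (K = -2639*(-1/3531) + 4361*(-1/11380) = 2639/3531 - 4361/11380 = 14633129/40182780 ≈ 0.36416)
(x(15, 171) + 10930) + K = (1/(-182 + 171) + 10930) + 14633129/40182780 = (1/(-11) + 10930) + 14633129/40182780 = (-1/11 + 10930) + 14633129/40182780 = 120229/11 + 14633129/40182780 = 439208765549/40182780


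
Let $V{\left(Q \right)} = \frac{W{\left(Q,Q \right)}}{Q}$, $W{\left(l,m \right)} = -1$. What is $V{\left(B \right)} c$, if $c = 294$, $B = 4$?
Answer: $- \frac{147}{2} \approx -73.5$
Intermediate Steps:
$V{\left(Q \right)} = - \frac{1}{Q}$
$V{\left(B \right)} c = - \frac{1}{4} \cdot 294 = \left(-1\right) \frac{1}{4} \cdot 294 = \left(- \frac{1}{4}\right) 294 = - \frac{147}{2}$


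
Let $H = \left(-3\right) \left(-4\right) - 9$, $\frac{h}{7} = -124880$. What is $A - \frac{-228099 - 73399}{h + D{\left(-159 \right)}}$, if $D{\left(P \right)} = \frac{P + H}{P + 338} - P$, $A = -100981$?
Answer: $- \frac{15798161322777}{156446335} \approx -1.0098 \cdot 10^{5}$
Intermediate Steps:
$h = -874160$ ($h = 7 \left(-124880\right) = -874160$)
$H = 3$ ($H = 12 - 9 = 3$)
$D{\left(P \right)} = - P + \frac{3 + P}{338 + P}$ ($D{\left(P \right)} = \frac{P + 3}{P + 338} - P = \frac{3 + P}{338 + P} - P = - P + \frac{3 + P}{338 + P}$)
$A - \frac{-228099 - 73399}{h + D{\left(-159 \right)}} = -100981 - \frac{-228099 - 73399}{-874160 + \frac{3 - \left(-159\right)^{2} - -53583}{338 - 159}} = -100981 - - \frac{301498}{-874160 + \frac{3 - 25281 + 53583}{179}} = -100981 - - \frac{301498}{-874160 + \frac{1}{179} \cdot 28305} = -100981 - - \frac{301498}{-874160 + \frac{28305}{179}} = -100981 - - \frac{301498}{- \frac{156446335}{179}} = -100981 - \left(-301498\right) \left(- \frac{179}{156446335}\right) = -100981 - \frac{53968142}{156446335} = - \frac{15798161322777}{156446335}$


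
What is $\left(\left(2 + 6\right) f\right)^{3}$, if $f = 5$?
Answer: $64000$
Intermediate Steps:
$\left(\left(2 + 6\right) f\right)^{3} = \left(\left(2 + 6\right) 5\right)^{3} = \left(8 \cdot 5\right)^{3} = 40^{3} = 64000$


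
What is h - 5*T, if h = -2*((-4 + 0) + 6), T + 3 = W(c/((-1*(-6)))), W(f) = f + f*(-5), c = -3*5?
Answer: -39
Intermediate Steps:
c = -15
W(f) = -4*f (W(f) = f - 5*f = -4*f)
T = 7 (T = -3 - (-60)/((-1*(-6))) = -3 - (-60)/6 = -3 - 4*(-5/2) = -3 + 10 = 7)
h = -4 (h = -2*(-4 + 6) = -2*2 = -4)
h - 5*T = -4 - 5*7 = -4 - 35 = -39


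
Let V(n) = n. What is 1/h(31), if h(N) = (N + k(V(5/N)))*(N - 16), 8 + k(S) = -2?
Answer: 1/315 ≈ 0.0031746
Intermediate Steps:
k(S) = -10 (k(S) = -8 - 2 = -10)
h(N) = (-16 + N)*(-10 + N) (h(N) = (N - 10)*(N - 16) = (-10 + N)*(-16 + N) = (-16 + N)*(-10 + N))
1/h(31) = 1/(160 + 31**2 - 26*31) = 1/(160 + 961 - 806) = 1/315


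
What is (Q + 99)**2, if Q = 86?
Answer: 34225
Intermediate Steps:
(Q + 99)**2 = (86 + 99)**2 = 185**2 = 34225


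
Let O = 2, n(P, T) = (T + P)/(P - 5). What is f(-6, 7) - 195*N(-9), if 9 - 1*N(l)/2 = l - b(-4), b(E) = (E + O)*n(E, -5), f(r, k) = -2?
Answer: -6242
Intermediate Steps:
n(P, T) = (P + T)/(-5 + P)
b(E) = 2 + E (b(E) = (E + 2)*((E - 5)/(-5 + E)) = (2 + E)*((-5 + E)/(-5 + E)) = (2 + E)*1 = 2 + E)
N(l) = 14 - 2*l (N(l) = 18 - 2*(l - (2 - 4)) = 18 - 2*(l - 1*(-2)) = 18 - 2*(l + 2) = 18 - 2*(2 + l) = 18 + (-4 - 2*l) = 14 - 2*l)
f(-6, 7) - 195*N(-9) = -2 - 195*(14 - 2*(-9)) = -2 - 195*(14 + 18) = -2 - 195*32 = -2 - 6240 = -6242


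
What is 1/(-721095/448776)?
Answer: -149592/240365 ≈ -0.62235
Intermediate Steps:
1/(-721095/448776) = 1/(-721095*1/448776) = 1/(-240365/149592) = -149592/240365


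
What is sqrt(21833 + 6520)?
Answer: sqrt(28353) ≈ 168.38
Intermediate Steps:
sqrt(21833 + 6520) = sqrt(28353)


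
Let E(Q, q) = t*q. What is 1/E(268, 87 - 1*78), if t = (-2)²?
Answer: 1/36 ≈ 0.027778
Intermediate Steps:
t = 4
E(Q, q) = 4*q
1/E(268, 87 - 1*78) = 1/(4*(87 - 1*78)) = 1/(4*(87 - 78)) = 1/(4*9) = 1/36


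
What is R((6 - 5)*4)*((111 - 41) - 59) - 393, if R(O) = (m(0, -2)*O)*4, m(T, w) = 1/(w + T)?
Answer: -481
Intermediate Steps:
m(T, w) = 1/(T + w)
R(O) = -2*O (R(O) = (O/(0 - 2))*4 = (O/(-2))*4 = -O/2*4 = -2*O)
R((6 - 5)*4)*((111 - 41) - 59) - 393 = (-2*(6 - 5)*4)*((111 - 41) - 59) - 393 = (-2*4)*(70 - 59) - 393 = -2*4*11 - 393 = -8*11 - 393 = -88 - 393 = -481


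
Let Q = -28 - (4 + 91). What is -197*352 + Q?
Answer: -69467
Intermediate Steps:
Q = -123 (Q = -28 - 1*95 = -28 - 95 = -123)
-197*352 + Q = -197*352 - 123 = -69344 - 123 = -69467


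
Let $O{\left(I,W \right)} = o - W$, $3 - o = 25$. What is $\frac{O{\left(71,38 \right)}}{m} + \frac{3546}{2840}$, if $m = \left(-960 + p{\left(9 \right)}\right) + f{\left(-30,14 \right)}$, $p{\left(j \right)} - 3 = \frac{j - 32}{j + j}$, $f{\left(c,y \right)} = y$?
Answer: $\frac{31669281}{24135740} \approx 1.3121$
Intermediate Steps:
$p{\left(j \right)} = 3 + \frac{-32 + j}{2 j}$ ($p{\left(j \right)} = 3 + \frac{j - 32}{j + j} = 3 + \frac{-32 + j}{2 j}$)
$m = - \frac{16997}{18}$ ($m = \left(-960 + \left(\frac{7}{2} - \frac{16}{9}\right)\right) + 14 = \left(-960 + \frac{31}{18}\right) + 14 = - \frac{17249}{18} + 14 = - \frac{16997}{18} \approx -944.28$)
$o = -22$ ($o = 3 - 25 = -22$)
$O{\left(I,W \right)} = -22 - W$
$\frac{O{\left(71,38 \right)}}{m} + \frac{3546}{2840} = \frac{-22 - 38}{- \frac{16997}{18}} + \frac{3546}{2840} = \left(-22 - 38\right) \left(- \frac{18}{16997}\right) + 3546 \cdot \frac{1}{2840} = \left(-60\right) \left(- \frac{18}{16997}\right) + \frac{1773}{1420} = \frac{1080}{16997} + \frac{1773}{1420} = \frac{31669281}{24135740}$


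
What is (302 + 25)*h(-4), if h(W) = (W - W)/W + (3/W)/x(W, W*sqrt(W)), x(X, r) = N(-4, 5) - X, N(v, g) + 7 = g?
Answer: -981/8 ≈ -122.63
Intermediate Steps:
N(v, g) = -7 + g
x(X, r) = -2 - X (x(X, r) = (-7 + 5) - X = -2 - X)
h(W) = 3/(W*(-2 - W)) (h(W) = (W - W)/W + (3/W)/(-2 - W) = 0/W + 3/(W*(-2 - W)) = 0 + 3/(W*(-2 - W)) = 3/(W*(-2 - W)))
(302 + 25)*h(-4) = (302 + 25)*(-3/(-4*(2 - 4))) = 327*(-3*(-1/4)/(-2)) = 327*(-3*(-1/4)*(-1/2)) = 327*(-3/8) = -981/8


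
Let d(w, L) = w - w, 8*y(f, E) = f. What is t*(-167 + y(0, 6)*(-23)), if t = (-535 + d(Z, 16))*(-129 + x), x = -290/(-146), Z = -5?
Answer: -828406840/73 ≈ -1.1348e+7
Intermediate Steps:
y(f, E) = f/8
d(w, L) = 0
x = 145/73 (x = -290*(-1/146) = 145/73 ≈ 1.9863)
t = 4960520/73 (t = (-535 + 0)*(-129 + 145/73) = -535*(-9272/73) = 4960520/73 ≈ 67952.)
t*(-167 + y(0, 6)*(-23)) = 4960520*(-167 + ((⅛)*0)*(-23))/73 = 4960520*(-167 + 0*(-23))/73 = 4960520*(-167 + 0)/73 = (4960520/73)*(-167) = -828406840/73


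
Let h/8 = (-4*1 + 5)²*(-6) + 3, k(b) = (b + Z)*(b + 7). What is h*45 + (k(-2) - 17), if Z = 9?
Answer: -1062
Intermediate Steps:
k(b) = (7 + b)*(9 + b) (k(b) = (b + 9)*(b + 7) = (9 + b)*(7 + b) = (7 + b)*(9 + b))
h = -24 (h = 8*((-4*1 + 5)²*(-6) + 3) = 8*((-4 + 5)²*(-6) + 3) = 8*(1²*(-6) + 3) = 8*(1*(-6) + 3) = 8*(-6 + 3) = 8*(-3) = -24)
h*45 + (k(-2) - 17) = -24*45 + ((63 + (-2)² + 16*(-2)) - 17) = -1080 + ((63 + 4 - 32) - 17) = -1080 + (35 - 17) = -1080 + 18 = -1062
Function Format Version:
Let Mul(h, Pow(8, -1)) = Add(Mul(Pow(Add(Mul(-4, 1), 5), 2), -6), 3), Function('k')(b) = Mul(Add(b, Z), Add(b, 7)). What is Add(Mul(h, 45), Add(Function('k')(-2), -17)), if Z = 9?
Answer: -1062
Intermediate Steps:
Function('k')(b) = Mul(Add(7, b), Add(9, b)) (Function('k')(b) = Mul(Add(b, 9), Add(b, 7)) = Mul(Add(9, b), Add(7, b)) = Mul(Add(7, b), Add(9, b)))
h = -24 (h = Mul(8, Add(Mul(Pow(Add(Mul(-4, 1), 5), 2), -6), 3)) = Mul(8, Add(Mul(Pow(Add(-4, 5), 2), -6), 3)) = Mul(8, Add(Mul(Pow(1, 2), -6), 3)) = Mul(8, Add(Mul(1, -6), 3)) = Mul(8, Add(-6, 3)) = Mul(8, -3) = -24)
Add(Mul(h, 45), Add(Function('k')(-2), -17)) = Add(Mul(-24, 45), Add(Add(63, Pow(-2, 2), Mul(16, -2)), -17)) = Add(-1080, Add(Add(63, 4, -32), -17)) = Add(-1080, Add(35, -17)) = Add(-1080, 18) = -1062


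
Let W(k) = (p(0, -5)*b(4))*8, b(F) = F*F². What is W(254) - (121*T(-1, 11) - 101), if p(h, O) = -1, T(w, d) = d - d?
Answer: -411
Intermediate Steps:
b(F) = F³
T(w, d) = 0
W(k) = -512 (W(k) = -1*4³*8 = -1*64*8 = -64*8 = -512)
W(254) - (121*T(-1, 11) - 101) = -512 - (121*0 - 101) = -512 - (0 - 101) = -512 - 1*(-101) = -512 + 101 = -411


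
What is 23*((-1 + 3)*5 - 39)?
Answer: -667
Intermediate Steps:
23*((-1 + 3)*5 - 39) = 23*(2*5 - 39) = 23*(10 - 39) = 23*(-29) = -667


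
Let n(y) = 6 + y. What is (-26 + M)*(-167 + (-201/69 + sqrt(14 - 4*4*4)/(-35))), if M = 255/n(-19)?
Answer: 2317444/299 + 593*I*sqrt(2)/91 ≈ 7750.6 + 9.2157*I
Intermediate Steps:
M = -255/13 (M = 255/(6 - 19) = 255/(-13) = 255*(-1/13) = -255/13 ≈ -19.615)
(-26 + M)*(-167 + (-201/69 + sqrt(14 - 4*4*4)/(-35))) = (-26 - 255/13)*(-167 + (-201/69 + sqrt(14 - 4*4*4)/(-35))) = -593*(-167 + (-201*1/69 + sqrt(14 - 16*4)*(-1/35)))/13 = -593*(-167 + (-67/23 + sqrt(14 - 64)*(-1/35)))/13 = -593*(-167 + (-67/23 + sqrt(-50)*(-1/35)))/13 = -593*(-167 + (-67/23 + (5*I*sqrt(2))*(-1/35)))/13 = -593*(-167 + (-67/23 - I*sqrt(2)/7))/13 = -593*(-3908/23 - I*sqrt(2)/7)/13 = 2317444/299 + 593*I*sqrt(2)/91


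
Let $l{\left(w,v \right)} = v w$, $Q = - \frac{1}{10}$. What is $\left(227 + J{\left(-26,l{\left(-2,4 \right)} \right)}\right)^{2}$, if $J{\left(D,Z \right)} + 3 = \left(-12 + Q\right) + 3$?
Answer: $\frac{4618201}{100} \approx 46182.0$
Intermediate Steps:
$Q = - \frac{1}{10}$ ($Q = \left(-1\right) \frac{1}{10} = - \frac{1}{10} \approx -0.1$)
$J{\left(D,Z \right)} = - \frac{121}{10}$ ($J{\left(D,Z \right)} = -3 + \left(\left(-12 - \frac{1}{10}\right) + 3\right) = -3 + \left(- \frac{121}{10} + 3\right) = -3 - \frac{91}{10} = - \frac{121}{10}$)
$\left(227 + J{\left(-26,l{\left(-2,4 \right)} \right)}\right)^{2} = \left(227 - \frac{121}{10}\right)^{2} = \left(\frac{2149}{10}\right)^{2} = \frac{4618201}{100}$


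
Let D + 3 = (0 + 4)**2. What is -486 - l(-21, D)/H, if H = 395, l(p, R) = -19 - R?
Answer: -191938/395 ≈ -485.92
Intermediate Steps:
D = 13 (D = -3 + (0 + 4)**2 = -3 + 4**2 = -3 + 16 = 13)
-486 - l(-21, D)/H = -486 - (-19 - 1*13)/395 = -486 - (-19 - 13)/395 = -486 - (-32)/395 = -486 - 1*(-32/395) = -486 + 32/395 = -191938/395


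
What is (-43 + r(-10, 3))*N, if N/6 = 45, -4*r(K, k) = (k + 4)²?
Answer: -29835/2 ≈ -14918.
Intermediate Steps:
r(K, k) = -(4 + k)²/4 (r(K, k) = -(k + 4)²/4 = -(4 + k)²/4)
N = 270 (N = 6*45 = 270)
(-43 + r(-10, 3))*N = (-43 - (4 + 3)²/4)*270 = (-43 - ¼*7²)*270 = (-43 - ¼*49)*270 = (-43 - 49/4)*270 = -221/4*270 = -29835/2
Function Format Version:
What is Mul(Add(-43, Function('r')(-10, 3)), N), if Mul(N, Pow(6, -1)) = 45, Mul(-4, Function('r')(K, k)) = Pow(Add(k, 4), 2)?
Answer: Rational(-29835, 2) ≈ -14918.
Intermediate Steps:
Function('r')(K, k) = Mul(Rational(-1, 4), Pow(Add(4, k), 2)) (Function('r')(K, k) = Mul(Rational(-1, 4), Pow(Add(k, 4), 2)) = Mul(Rational(-1, 4), Pow(Add(4, k), 2)))
N = 270 (N = Mul(6, 45) = 270)
Mul(Add(-43, Function('r')(-10, 3)), N) = Mul(Add(-43, Mul(Rational(-1, 4), Pow(Add(4, 3), 2))), 270) = Mul(Add(-43, Mul(Rational(-1, 4), Pow(7, 2))), 270) = Mul(Add(-43, Mul(Rational(-1, 4), 49)), 270) = Mul(Add(-43, Rational(-49, 4)), 270) = Mul(Rational(-221, 4), 270) = Rational(-29835, 2)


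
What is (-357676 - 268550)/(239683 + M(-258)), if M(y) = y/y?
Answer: -313113/119842 ≈ -2.6127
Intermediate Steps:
M(y) = 1
(-357676 - 268550)/(239683 + M(-258)) = (-357676 - 268550)/(239683 + 1) = -626226/239684 = -626226*1/239684 = -313113/119842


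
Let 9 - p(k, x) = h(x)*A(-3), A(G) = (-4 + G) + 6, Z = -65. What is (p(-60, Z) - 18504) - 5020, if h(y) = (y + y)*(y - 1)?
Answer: -14935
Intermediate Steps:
h(y) = 2*y*(-1 + y) (h(y) = (2*y)*(-1 + y) = 2*y*(-1 + y))
A(G) = 2 + G
p(k, x) = 9 + 2*x*(-1 + x) (p(k, x) = 9 - 2*x*(-1 + x)*(2 - 3) = 9 - 2*x*(-1 + x)*(-1) = 9 - (-2)*x*(-1 + x) = 9 + 2*x*(-1 + x))
(p(-60, Z) - 18504) - 5020 = ((9 + 2*(-65)*(-1 - 65)) - 18504) - 5020 = ((9 + 2*(-65)*(-66)) - 18504) - 5020 = ((9 + 8580) - 18504) - 5020 = (8589 - 18504) - 5020 = -9915 - 5020 = -14935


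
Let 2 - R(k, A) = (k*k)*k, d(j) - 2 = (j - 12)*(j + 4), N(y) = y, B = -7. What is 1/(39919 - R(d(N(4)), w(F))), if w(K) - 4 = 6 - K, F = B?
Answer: -1/198411 ≈ -5.0400e-6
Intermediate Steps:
F = -7
w(K) = 10 - K (w(K) = 4 + (6 - K) = 10 - K)
d(j) = 2 + (-12 + j)*(4 + j) (d(j) = 2 + (j - 12)*(j + 4) = 2 + (-12 + j)*(4 + j))
R(k, A) = 2 - k³ (R(k, A) = 2 - k*k*k = 2 - k²*k = 2 - k³)
1/(39919 - R(d(N(4)), w(F))) = 1/(39919 - (2 - (-46 + 4² - 8*4)³)) = 1/(39919 - (2 - (-46 + 16 - 32)³)) = 1/(39919 - (2 - 1*(-62)³)) = 1/(39919 - (2 - 1*(-238328))) = 1/(39919 - (2 + 238328)) = 1/(39919 - 1*238330) = 1/(39919 - 238330) = 1/(-198411) = -1/198411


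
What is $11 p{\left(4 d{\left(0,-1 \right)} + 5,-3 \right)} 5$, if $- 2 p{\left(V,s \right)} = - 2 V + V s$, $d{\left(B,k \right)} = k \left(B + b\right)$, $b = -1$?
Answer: $\frac{2475}{2} \approx 1237.5$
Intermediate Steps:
$d{\left(B,k \right)} = k \left(-1 + B\right)$ ($d{\left(B,k \right)} = k \left(B - 1\right) = k \left(-1 + B\right)$)
$p{\left(V,s \right)} = V - \frac{V s}{2}$ ($p{\left(V,s \right)} = - \frac{- 2 V + V s}{2} = V - \frac{V s}{2}$)
$11 p{\left(4 d{\left(0,-1 \right)} + 5,-3 \right)} 5 = 11 \frac{\left(4 \left(- (-1 + 0)\right) + 5\right) \left(2 - -3\right)}{2} \cdot 5 = 11 \frac{\left(4 \left(\left(-1\right) \left(-1\right)\right) + 5\right) \left(2 + 3\right)}{2} \cdot 5 = 11 \cdot \frac{1}{2} \left(4 \cdot 1 + 5\right) 5 \cdot 5 = 11 \cdot \frac{1}{2} \left(4 + 5\right) 5 \cdot 5 = 11 \cdot \frac{1}{2} \cdot 9 \cdot 5 \cdot 5 = 11 \cdot \frac{45}{2} \cdot 5 = \frac{495}{2} \cdot 5 = \frac{2475}{2}$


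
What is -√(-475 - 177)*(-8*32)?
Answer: 512*I*√163 ≈ 6536.8*I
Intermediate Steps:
-√(-475 - 177)*(-8*32) = -√(-652)*(-256) = -2*I*√163*(-256) = -(-512)*I*√163 = 512*I*√163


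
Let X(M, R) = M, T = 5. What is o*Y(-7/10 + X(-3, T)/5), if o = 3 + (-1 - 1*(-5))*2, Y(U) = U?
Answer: -143/10 ≈ -14.300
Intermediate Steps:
o = 11 (o = 3 + (-1 + 5)*2 = 3 + 4*2 = 3 + 8 = 11)
o*Y(-7/10 + X(-3, T)/5) = 11*(-7/10 - 3/5) = 11*(-13/10) = -143/10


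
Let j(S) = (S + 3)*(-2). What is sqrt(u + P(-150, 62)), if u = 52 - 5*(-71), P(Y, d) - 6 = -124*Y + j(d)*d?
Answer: 3*sqrt(1217) ≈ 104.66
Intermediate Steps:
j(S) = -6 - 2*S (j(S) = (3 + S)*(-2) = -6 - 2*S)
P(Y, d) = 6 - 124*Y + d*(-6 - 2*d) (P(Y, d) = 6 + (-124*Y + (-6 - 2*d)*d) = 6 + (-124*Y + d*(-6 - 2*d)) = 6 - 124*Y + d*(-6 - 2*d))
u = 407 (u = 52 + 355 = 407)
sqrt(u + P(-150, 62)) = sqrt(407 + (6 - 124*(-150) - 2*62*(3 + 62))) = sqrt(407 + (6 + 18600 - 2*62*65)) = sqrt(407 + (6 + 18600 - 8060)) = sqrt(407 + 10546) = sqrt(10953) = 3*sqrt(1217)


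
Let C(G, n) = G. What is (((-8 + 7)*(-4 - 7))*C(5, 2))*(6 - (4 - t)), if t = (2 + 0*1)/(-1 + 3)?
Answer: 165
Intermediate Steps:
t = 1 (t = (2 + 0)/2 = 2*(1/2) = 1)
(((-8 + 7)*(-4 - 7))*C(5, 2))*(6 - (4 - t)) = (((-8 + 7)*(-4 - 7))*5)*(6 - (4 - 1*1)) = (-1*(-11)*5)*(6 - (4 - 1)) = (11*5)*(6 - 1*3) = 55*(6 - 3) = 55*3 = 165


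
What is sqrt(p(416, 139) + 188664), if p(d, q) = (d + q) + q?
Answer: sqrt(189358) ≈ 435.15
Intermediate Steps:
p(d, q) = d + 2*q
sqrt(p(416, 139) + 188664) = sqrt((416 + 2*139) + 188664) = sqrt((416 + 278) + 188664) = sqrt(694 + 188664) = sqrt(189358)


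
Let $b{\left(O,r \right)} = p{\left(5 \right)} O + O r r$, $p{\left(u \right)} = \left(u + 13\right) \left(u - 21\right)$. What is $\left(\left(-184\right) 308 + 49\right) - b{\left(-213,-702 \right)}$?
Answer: $104849285$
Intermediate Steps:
$p{\left(u \right)} = \left(-21 + u\right) \left(13 + u\right)$ ($p{\left(u \right)} = \left(13 + u\right) \left(-21 + u\right) = \left(-21 + u\right) \left(13 + u\right)$)
$b{\left(O,r \right)} = - 288 O + O r^{2}$ ($b{\left(O,r \right)} = \left(-273 + 5^{2} - 40\right) O + O r r = \left(-273 + 25 - 40\right) O + O r^{2} = - 288 O + O r^{2}$)
$\left(\left(-184\right) 308 + 49\right) - b{\left(-213,-702 \right)} = \left(\left(-184\right) 308 + 49\right) - - 213 \left(-288 + \left(-702\right)^{2}\right) = \left(-56672 + 49\right) - - 213 \left(-288 + 492804\right) = -56623 - \left(-213\right) 492516 = -56623 - -104905908 = -56623 + 104905908 = 104849285$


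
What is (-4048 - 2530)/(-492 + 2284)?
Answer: -3289/896 ≈ -3.6708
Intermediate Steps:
(-4048 - 2530)/(-492 + 2284) = -6578/1792 = -6578*1/1792 = -3289/896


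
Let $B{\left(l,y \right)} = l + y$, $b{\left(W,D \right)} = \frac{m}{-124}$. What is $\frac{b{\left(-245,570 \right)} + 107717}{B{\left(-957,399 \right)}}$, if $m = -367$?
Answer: $- \frac{4452425}{23064} \approx -193.05$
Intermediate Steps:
$b{\left(W,D \right)} = \frac{367}{124}$ ($b{\left(W,D \right)} = - \frac{367}{-124} = \left(-367\right) \left(- \frac{1}{124}\right) = \frac{367}{124}$)
$\frac{b{\left(-245,570 \right)} + 107717}{B{\left(-957,399 \right)}} = \frac{\frac{367}{124} + 107717}{-957 + 399} = \frac{13357275}{124 \left(-558\right)} = \frac{13357275}{124} \left(- \frac{1}{558}\right) = - \frac{4452425}{23064}$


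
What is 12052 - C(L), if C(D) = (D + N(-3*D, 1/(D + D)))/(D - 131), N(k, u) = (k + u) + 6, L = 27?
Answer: 67681441/5616 ≈ 12052.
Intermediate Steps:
N(k, u) = 6 + k + u
C(D) = (6 + 1/(2*D) - 2*D)/(-131 + D) (C(D) = (D + (6 - 3*D + 1/(D + D)))/(D - 131) = (D + (6 - 3*D + 1/(2*D)))/(-131 + D) = (D + (6 + 1/(2*D) - 3*D))/(-131 + D) = (6 + 1/(2*D) - 2*D)/(-131 + D))
12052 - C(L) = 12052 - (1 - 4*27**2 + 12*27)/(2*27*(-131 + 27)) = 12052 - (1 - 4*729 + 324)/(2*27*(-104)) = 12052 - (-1)*(1 - 2916 + 324)/(2*27*104) = 12052 - (-1)*(-2591)/(2*27*104) = 12052 - 1*2591/5616 = 12052 - 2591/5616 = 67681441/5616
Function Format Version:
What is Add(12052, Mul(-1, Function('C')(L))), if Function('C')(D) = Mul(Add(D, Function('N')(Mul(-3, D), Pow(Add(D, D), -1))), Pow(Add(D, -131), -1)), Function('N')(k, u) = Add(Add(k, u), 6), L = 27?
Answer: Rational(67681441, 5616) ≈ 12052.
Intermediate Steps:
Function('N')(k, u) = Add(6, k, u)
Function('C')(D) = Mul(Pow(Add(-131, D), -1), Add(6, Mul(Rational(1, 2), Pow(D, -1)), Mul(-2, D))) (Function('C')(D) = Mul(Add(D, Add(6, Mul(-3, D), Pow(Add(D, D), -1))), Pow(Add(D, -131), -1)) = Mul(Add(D, Add(6, Mul(-3, D), Pow(Mul(2, D), -1))), Pow(Add(-131, D), -1)) = Mul(Add(D, Add(6, Mul(-3, D), Mul(Rational(1, 2), Pow(D, -1)))), Pow(Add(-131, D), -1)) = Mul(Add(D, Add(6, Mul(Rational(1, 2), Pow(D, -1)), Mul(-3, D))), Pow(Add(-131, D), -1)) = Mul(Add(6, Mul(Rational(1, 2), Pow(D, -1)), Mul(-2, D)), Pow(Add(-131, D), -1)) = Mul(Pow(Add(-131, D), -1), Add(6, Mul(Rational(1, 2), Pow(D, -1)), Mul(-2, D))))
Add(12052, Mul(-1, Function('C')(L))) = Add(12052, Mul(-1, Mul(Rational(1, 2), Pow(27, -1), Pow(Add(-131, 27), -1), Add(1, Mul(-4, Pow(27, 2)), Mul(12, 27))))) = Add(12052, Mul(-1, Mul(Rational(1, 2), Rational(1, 27), Pow(-104, -1), Add(1, Mul(-4, 729), 324)))) = Add(12052, Mul(-1, Mul(Rational(1, 2), Rational(1, 27), Rational(-1, 104), Add(1, -2916, 324)))) = Add(12052, Mul(-1, Mul(Rational(1, 2), Rational(1, 27), Rational(-1, 104), -2591))) = Add(12052, Mul(-1, Rational(2591, 5616))) = Add(12052, Rational(-2591, 5616)) = Rational(67681441, 5616)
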